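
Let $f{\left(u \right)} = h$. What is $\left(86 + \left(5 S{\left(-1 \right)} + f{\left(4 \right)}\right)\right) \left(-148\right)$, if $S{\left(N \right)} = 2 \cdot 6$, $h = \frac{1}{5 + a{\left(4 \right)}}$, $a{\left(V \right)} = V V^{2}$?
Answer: $- \frac{1491100}{69} \approx -21610.0$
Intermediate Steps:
$a{\left(V \right)} = V^{3}$
$h = \frac{1}{69}$ ($h = \frac{1}{5 + 4^{3}} = \frac{1}{5 + 64} = \frac{1}{69} \approx 0.014493$)
$S{\left(N \right)} = 12$
$f{\left(u \right)} = \frac{1}{69}$
$\left(86 + \left(5 S{\left(-1 \right)} + f{\left(4 \right)}\right)\right) \left(-148\right) = \left(86 + \left(5 \cdot 12 + \frac{1}{69}\right)\right) \left(-148\right) = \left(86 + \left(60 + \frac{1}{69}\right)\right) \left(-148\right) = \left(86 + \frac{4141}{69}\right) \left(-148\right) = \frac{10075}{69} \left(-148\right) = - \frac{1491100}{69}$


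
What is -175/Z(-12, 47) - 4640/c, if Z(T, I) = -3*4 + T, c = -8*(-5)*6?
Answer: -289/24 ≈ -12.042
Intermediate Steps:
c = 240 (c = 40*6 = 240)
Z(T, I) = -12 + T
-175/Z(-12, 47) - 4640/c = -175/(-12 - 12) - 4640/240 = -175/(-24) - 4640*1/240 = -175*(-1/24) - 58/3 = 175/24 - 58/3 = -289/24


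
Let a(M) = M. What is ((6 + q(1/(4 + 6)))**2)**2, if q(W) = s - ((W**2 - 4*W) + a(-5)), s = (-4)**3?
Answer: 766078382090641/100000000 ≈ 7.6608e+6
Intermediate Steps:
s = -64
q(W) = -59 - W**2 + 4*W (q(W) = -64 - ((W**2 - 4*W) - 5) = -64 - (-5 + W**2 - 4*W) = -64 + (5 - W**2 + 4*W) = -59 - W**2 + 4*W)
((6 + q(1/(4 + 6)))**2)**2 = ((6 + (-59 - (1/(4 + 6))**2 + 4/(4 + 6)))**2)**2 = ((6 + (-59 - (1/10)**2 + 4/10))**2)**2 = ((6 + (-59 - (1/10)**2 + 4*(1/10)))**2)**2 = ((6 + (-59 - 1*1/100 + 2/5))**2)**2 = ((6 + (-59 - 1/100 + 2/5))**2)**2 = ((6 - 5861/100)**2)**2 = ((-5261/100)**2)**2 = (27678121/10000)**2 = 766078382090641/100000000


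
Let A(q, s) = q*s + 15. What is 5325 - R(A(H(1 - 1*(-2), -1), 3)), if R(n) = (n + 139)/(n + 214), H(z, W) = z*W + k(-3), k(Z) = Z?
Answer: 1123439/211 ≈ 5324.4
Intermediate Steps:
H(z, W) = -3 + W*z (H(z, W) = z*W - 3 = W*z - 3 = -3 + W*z)
A(q, s) = 15 + q*s
R(n) = (139 + n)/(214 + n)
5325 - R(A(H(1 - 1*(-2), -1), 3)) = 5325 - (139 + (15 + (-3 - (1 - 1*(-2)))*3))/(214 + (15 + (-3 - (1 - 1*(-2)))*3)) = 5325 - (139 + (15 + (-3 - (1 + 2))*3))/(214 + (15 + (-3 - (1 + 2))*3)) = 5325 - (139 + (15 + (-3 - 1*3)*3))/(214 + (15 + (-3 - 1*3)*3)) = 5325 - (139 + (15 + (-3 - 3)*3))/(214 + (15 + (-3 - 3)*3)) = 5325 - (139 + (15 - 6*3))/(214 + (15 - 6*3)) = 5325 - (139 + (15 - 18))/(214 + (15 - 18)) = 5325 - (139 - 3)/(214 - 3) = 5325 - 136/211 = 1123439/211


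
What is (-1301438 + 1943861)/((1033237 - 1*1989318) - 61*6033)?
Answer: -642423/1324094 ≈ -0.48518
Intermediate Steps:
(-1301438 + 1943861)/((1033237 - 1*1989318) - 61*6033) = 642423/((1033237 - 1989318) - 368013) = 642423/(-956081 - 368013) = 642423/(-1324094) = 642423*(-1/1324094) = -642423/1324094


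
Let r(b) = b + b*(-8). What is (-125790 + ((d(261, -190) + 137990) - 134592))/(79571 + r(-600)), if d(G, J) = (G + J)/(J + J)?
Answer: -46509031/31832980 ≈ -1.4610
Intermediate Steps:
d(G, J) = (G + J)/(2*J) (d(G, J) = (G + J)/((2*J)) = (G + J)*(1/(2*J)) = (G + J)/(2*J))
r(b) = -7*b (r(b) = b - 8*b = -7*b)
(-125790 + ((d(261, -190) + 137990) - 134592))/(79571 + r(-600)) = (-125790 + (((½)*(261 - 190)/(-190) + 137990) - 134592))/(79571 - 7*(-600)) = (-125790 + (((½)*(-1/190)*71 + 137990) - 134592))/(79571 + 4200) = (-125790 + ((-71/380 + 137990) - 134592))/83771 = (-125790 + (52436129/380 - 134592))*(1/83771) = (-125790 + 1291169/380)*(1/83771) = -46509031/380*1/83771 = -46509031/31832980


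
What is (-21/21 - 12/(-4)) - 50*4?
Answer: -198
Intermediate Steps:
(-21/21 - 12/(-4)) - 50*4 = (-21*1/21 - 12*(-1/4)) - 200 = (-1 + 3) - 200 = 2 - 200 = -198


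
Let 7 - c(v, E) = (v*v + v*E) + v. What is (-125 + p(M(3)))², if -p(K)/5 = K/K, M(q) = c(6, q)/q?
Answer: 16900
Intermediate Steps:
c(v, E) = 7 - v - v² - E*v (c(v, E) = 7 - ((v*v + v*E) + v) = 7 - ((v² + E*v) + v) = 7 - (v + v² + E*v) = 7 + (-v - v² - E*v) = 7 - v - v² - E*v)
M(q) = (-35 - 6*q)/q (M(q) = (7 - 1*6 - 1*6² - 1*q*6)/q = (7 - 6 - 1*36 - 6*q)/q = (7 - 6 - 36 - 6*q)/q = (-35 - 6*q)/q)
p(K) = -5 (p(K) = -5*K/K = -5*1 = -5)
(-125 + p(M(3)))² = (-125 - 5)² = (-130)² = 16900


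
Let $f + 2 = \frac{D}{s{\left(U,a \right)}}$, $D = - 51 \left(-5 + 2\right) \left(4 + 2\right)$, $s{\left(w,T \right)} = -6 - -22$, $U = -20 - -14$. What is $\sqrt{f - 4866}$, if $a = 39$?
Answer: $\frac{i \sqrt{76970}}{4} \approx 69.359 i$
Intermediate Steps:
$U = -6$ ($U = -20 + 14 = -6$)
$s{\left(w,T \right)} = 16$ ($s{\left(w,T \right)} = -6 + 22 = 16$)
$D = 918$ ($D = - 51 \left(\left(-3\right) 6\right) = \left(-51\right) \left(-18\right) = 918$)
$f = \frac{443}{8}$ ($f = -2 + \frac{918}{16} = -2 + 918 \cdot \frac{1}{16} = -2 + \frac{459}{8} = \frac{443}{8} \approx 55.375$)
$\sqrt{f - 4866} = \sqrt{\frac{443}{8} - 4866} = \sqrt{- \frac{38485}{8}} = \frac{i \sqrt{76970}}{4}$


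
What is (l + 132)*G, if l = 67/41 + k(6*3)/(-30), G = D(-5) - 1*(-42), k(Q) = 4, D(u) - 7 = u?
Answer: 3612532/615 ≈ 5874.0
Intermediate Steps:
D(u) = 7 + u
G = 44 (G = (7 - 5) - 1*(-42) = 2 + 42 = 44)
l = 923/615 (l = 67/41 + 4/(-30) = 67*(1/41) + 4*(-1/30) = 67/41 - 2/15 = 923/615 ≈ 1.5008)
(l + 132)*G = (923/615 + 132)*44 = (82103/615)*44 = 3612532/615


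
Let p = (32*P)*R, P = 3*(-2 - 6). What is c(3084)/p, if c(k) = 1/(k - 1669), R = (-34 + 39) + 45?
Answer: -1/54336000 ≈ -1.8404e-8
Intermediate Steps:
R = 50 (R = 5 + 45 = 50)
c(k) = 1/(-1669 + k)
P = -24 (P = 3*(-8) = -24)
p = -38400 (p = (32*(-24))*50 = -768*50 = -38400)
c(3084)/p = 1/((-1669 + 3084)*(-38400)) = -1/38400/1415 = (1/1415)*(-1/38400) = -1/54336000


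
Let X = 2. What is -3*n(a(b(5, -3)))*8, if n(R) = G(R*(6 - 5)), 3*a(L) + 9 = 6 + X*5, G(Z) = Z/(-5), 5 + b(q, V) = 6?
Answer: 56/5 ≈ 11.200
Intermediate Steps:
b(q, V) = 1 (b(q, V) = -5 + 6 = 1)
G(Z) = -Z/5 (G(Z) = Z*(-⅕) = -Z/5)
a(L) = 7/3 (a(L) = -3 + (6 + 2*5)/3 = -3 + (6 + 10)/3 = -3 + (⅓)*16 = -3 + 16/3 = 7/3)
n(R) = -R/5 (n(R) = -R*(6 - 5)/5 = -R/5)
-3*n(a(b(5, -3)))*8 = -(-3)*7/(5*3)*8 = -3*(-7/15)*8 = (7/5)*8 = 56/5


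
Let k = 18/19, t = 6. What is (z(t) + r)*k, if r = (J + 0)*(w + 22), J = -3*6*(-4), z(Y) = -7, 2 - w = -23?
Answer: 60786/19 ≈ 3199.3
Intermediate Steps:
w = 25 (w = 2 - 1*(-23) = 2 + 23 = 25)
J = 72 (J = -18*(-4) = 72)
k = 18/19 (k = 18*(1/19) = 18/19 ≈ 0.94737)
r = 3384 (r = (72 + 0)*(25 + 22) = 72*47 = 3384)
(z(t) + r)*k = (-7 + 3384)*(18/19) = 3377*(18/19) = 60786/19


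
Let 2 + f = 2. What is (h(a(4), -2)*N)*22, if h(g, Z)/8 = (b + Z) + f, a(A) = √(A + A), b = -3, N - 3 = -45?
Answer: 36960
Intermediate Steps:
N = -42 (N = 3 - 45 = -42)
f = 0 (f = -2 + 2 = 0)
a(A) = √2*√A (a(A) = √(2*A) = √2*√A)
h(g, Z) = -24 + 8*Z (h(g, Z) = 8*((-3 + Z) + 0) = 8*(-3 + Z) = -24 + 8*Z)
(h(a(4), -2)*N)*22 = ((-24 + 8*(-2))*(-42))*22 = ((-24 - 16)*(-42))*22 = -40*(-42)*22 = 1680*22 = 36960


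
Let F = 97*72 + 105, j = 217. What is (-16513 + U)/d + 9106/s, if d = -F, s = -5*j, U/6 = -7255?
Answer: 594221/7691565 ≈ 0.077256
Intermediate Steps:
U = -43530 (U = 6*(-7255) = -43530)
s = -1085 (s = -5*217 = -1085)
F = 7089 (F = 6984 + 105 = 7089)
d = -7089 (d = -1*7089 = -7089)
(-16513 + U)/d + 9106/s = (-16513 - 43530)/(-7089) + 9106/(-1085) = -60043*(-1/7089) + 9106*(-1/1085) = 60043/7089 - 9106/1085 = 594221/7691565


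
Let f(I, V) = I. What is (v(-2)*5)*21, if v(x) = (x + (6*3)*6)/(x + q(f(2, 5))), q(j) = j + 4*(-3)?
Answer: -1855/2 ≈ -927.50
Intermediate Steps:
q(j) = -12 + j (q(j) = j - 12 = -12 + j)
v(x) = (108 + x)/(-10 + x) (v(x) = (x + (6*3)*6)/(x + (-12 + 2)) = (x + 18*6)/(x - 10) = (x + 108)/(-10 + x) = (108 + x)/(-10 + x))
(v(-2)*5)*21 = (((108 - 2)/(-10 - 2))*5)*21 = ((106/(-12))*5)*21 = (-1/12*106*5)*21 = -53/6*5*21 = -265/6*21 = -1855/2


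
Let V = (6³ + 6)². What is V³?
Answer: 119706531338304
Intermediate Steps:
V = 49284 (V = (216 + 6)² = 222² = 49284)
V³ = 49284³ = 119706531338304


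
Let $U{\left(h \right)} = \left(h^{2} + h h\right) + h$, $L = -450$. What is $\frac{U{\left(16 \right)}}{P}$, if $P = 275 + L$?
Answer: $- \frac{528}{175} \approx -3.0171$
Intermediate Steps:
$U{\left(h \right)} = h + 2 h^{2}$ ($U{\left(h \right)} = \left(h^{2} + h^{2}\right) + h = 2 h^{2} + h = h + 2 h^{2}$)
$P = -175$ ($P = 275 - 450 = -175$)
$\frac{U{\left(16 \right)}}{P} = \frac{16 \left(1 + 2 \cdot 16\right)}{-175} = 16 \left(1 + 32\right) \left(- \frac{1}{175}\right) = 16 \cdot 33 \left(- \frac{1}{175}\right) = 528 \left(- \frac{1}{175}\right) = - \frac{528}{175}$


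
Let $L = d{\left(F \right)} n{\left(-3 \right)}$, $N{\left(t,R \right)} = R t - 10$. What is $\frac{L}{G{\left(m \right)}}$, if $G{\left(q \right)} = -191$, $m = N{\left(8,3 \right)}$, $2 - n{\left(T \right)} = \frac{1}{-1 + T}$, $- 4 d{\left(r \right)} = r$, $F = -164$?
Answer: $- \frac{369}{764} \approx -0.48298$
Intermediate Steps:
$N{\left(t,R \right)} = -10 + R t$
$d{\left(r \right)} = - \frac{r}{4}$
$n{\left(T \right)} = 2 - \frac{1}{-1 + T}$
$m = 14$ ($m = -10 + 3 \cdot 8 = -10 + 24 = 14$)
$L = \frac{369}{4}$ ($L = \left(- \frac{1}{4}\right) \left(-164\right) \frac{-3 + 2 \left(-3\right)}{-1 - 3} = 41 \frac{-3 - 6}{-4} = 41 \left(\left(- \frac{1}{4}\right) \left(-9\right)\right) = 41 \cdot \frac{9}{4} = \frac{369}{4} \approx 92.25$)
$\frac{L}{G{\left(m \right)}} = \frac{369}{4 \left(-191\right)} = \frac{369}{4} \left(- \frac{1}{191}\right) = - \frac{369}{764}$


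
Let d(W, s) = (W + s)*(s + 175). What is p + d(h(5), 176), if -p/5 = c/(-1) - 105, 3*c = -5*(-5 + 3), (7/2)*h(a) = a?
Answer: 1319201/21 ≈ 62819.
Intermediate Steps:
h(a) = 2*a/7
c = 10/3 (c = (-5*(-5 + 3))/3 = (-5*(-2))/3 = (1/3)*10 = 10/3 ≈ 3.3333)
d(W, s) = (175 + s)*(W + s) (d(W, s) = (W + s)*(175 + s) = (175 + s)*(W + s))
p = 1625/3 (p = -5*((10/3)/(-1) - 105) = -5*((10/3)*(-1) - 105) = -5*(-10/3 - 105) = -5*(-325/3) = 1625/3 ≈ 541.67)
p + d(h(5), 176) = 1625/3 + (176**2 + 175*((2/7)*5) + 175*176 + ((2/7)*5)*176) = 1625/3 + (30976 + 175*(10/7) + 30800 + (10/7)*176) = 1625/3 + (30976 + 250 + 30800 + 1760/7) = 1625/3 + 435942/7 = 1319201/21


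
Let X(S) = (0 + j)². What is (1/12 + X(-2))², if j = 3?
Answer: 11881/144 ≈ 82.507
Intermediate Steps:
X(S) = 9 (X(S) = (0 + 3)² = 3² = 9)
(1/12 + X(-2))² = (1/12 + 9)² = (109/12)² = 11881/144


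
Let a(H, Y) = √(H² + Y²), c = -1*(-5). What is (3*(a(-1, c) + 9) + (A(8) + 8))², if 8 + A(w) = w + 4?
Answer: 1755 + 234*√26 ≈ 2948.2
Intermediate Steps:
A(w) = -4 + w (A(w) = -8 + (w + 4) = -8 + (4 + w) = -4 + w)
c = 5
(3*(a(-1, c) + 9) + (A(8) + 8))² = (3*(√((-1)² + 5²) + 9) + ((-4 + 8) + 8))² = (3*(√(1 + 25) + 9) + (4 + 8))² = (3*(√26 + 9) + 12)² = (3*(9 + √26) + 12)² = ((27 + 3*√26) + 12)² = (39 + 3*√26)²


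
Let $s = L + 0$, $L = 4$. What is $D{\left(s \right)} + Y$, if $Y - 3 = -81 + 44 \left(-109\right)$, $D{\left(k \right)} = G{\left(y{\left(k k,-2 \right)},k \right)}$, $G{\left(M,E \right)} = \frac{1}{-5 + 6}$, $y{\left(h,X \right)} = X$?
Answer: $-4873$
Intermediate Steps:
$G{\left(M,E \right)} = 1$ ($G{\left(M,E \right)} = 1^{-1} = 1$)
$s = 4$ ($s = 4 + 0 = 4$)
$D{\left(k \right)} = 1$
$Y = -4874$ ($Y = 3 + \left(-81 + 44 \left(-109\right)\right) = 3 - 4877 = -4874$)
$D{\left(s \right)} + Y = 1 - 4874 = -4873$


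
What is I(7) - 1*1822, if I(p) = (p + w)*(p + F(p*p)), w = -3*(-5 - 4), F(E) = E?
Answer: 82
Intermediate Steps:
w = 27 (w = -3*(-9) = 27)
I(p) = (27 + p)*(p + p²) (I(p) = (p + 27)*(p + p*p) = (27 + p)*(p + p²))
I(7) - 1*1822 = 7*(27 + 7² + 28*7) - 1*1822 = 7*(27 + 49 + 196) - 1822 = 7*272 - 1822 = 1904 - 1822 = 82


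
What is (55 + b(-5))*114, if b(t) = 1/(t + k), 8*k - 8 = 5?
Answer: 56126/9 ≈ 6236.2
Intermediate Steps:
k = 13/8 (k = 1 + (1/8)*5 = 1 + 5/8 = 13/8 ≈ 1.6250)
b(t) = 1/(13/8 + t) (b(t) = 1/(t + 13/8) = 1/(13/8 + t))
(55 + b(-5))*114 = (55 + 8/(13 + 8*(-5)))*114 = (55 + 8/(13 - 40))*114 = (55 + 8/(-27))*114 = (55 + 8*(-1/27))*114 = (55 - 8/27)*114 = (1477/27)*114 = 56126/9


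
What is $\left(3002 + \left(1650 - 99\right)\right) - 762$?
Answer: $3791$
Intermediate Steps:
$\left(3002 + \left(1650 - 99\right)\right) - 762 = \left(3002 + 1551\right) - 762 = 4553 - 762 = 3791$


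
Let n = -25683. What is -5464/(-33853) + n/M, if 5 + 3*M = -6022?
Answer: 125774825/9715811 ≈ 12.945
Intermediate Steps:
M = -2009 (M = -5/3 + (1/3)*(-6022) = -5/3 - 6022/3 = -2009)
-5464/(-33853) + n/M = -5464/(-33853) - 25683/(-2009) = -5464*(-1/33853) - 25683*(-1/2009) = 5464/33853 + 3669/287 = 125774825/9715811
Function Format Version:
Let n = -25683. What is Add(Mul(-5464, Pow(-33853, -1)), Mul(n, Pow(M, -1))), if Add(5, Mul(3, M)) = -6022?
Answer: Rational(125774825, 9715811) ≈ 12.945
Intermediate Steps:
M = -2009 (M = Add(Rational(-5, 3), Mul(Rational(1, 3), -6022)) = Add(Rational(-5, 3), Rational(-6022, 3)) = -2009)
Add(Mul(-5464, Pow(-33853, -1)), Mul(n, Pow(M, -1))) = Add(Mul(-5464, Pow(-33853, -1)), Mul(-25683, Pow(-2009, -1))) = Add(Mul(-5464, Rational(-1, 33853)), Mul(-25683, Rational(-1, 2009))) = Add(Rational(5464, 33853), Rational(3669, 287)) = Rational(125774825, 9715811)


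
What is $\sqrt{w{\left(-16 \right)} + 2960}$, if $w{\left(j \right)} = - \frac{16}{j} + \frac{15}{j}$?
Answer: $\frac{\sqrt{47361}}{4} \approx 54.406$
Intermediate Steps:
$w{\left(j \right)} = - \frac{1}{j}$
$\sqrt{w{\left(-16 \right)} + 2960} = \sqrt{- \frac{1}{-16} + 2960} = \sqrt{\left(-1\right) \left(- \frac{1}{16}\right) + 2960} = \sqrt{\frac{1}{16} + 2960} = \sqrt{\frac{47361}{16}} = \frac{\sqrt{47361}}{4}$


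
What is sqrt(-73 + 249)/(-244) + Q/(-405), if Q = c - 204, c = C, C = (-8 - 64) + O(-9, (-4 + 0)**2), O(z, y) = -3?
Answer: 31/45 - sqrt(11)/61 ≈ 0.63452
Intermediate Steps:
C = -75 (C = (-8 - 64) - 3 = -72 - 3 = -75)
c = -75
Q = -279 (Q = -75 - 204 = -279)
sqrt(-73 + 249)/(-244) + Q/(-405) = sqrt(-73 + 249)/(-244) - 279/(-405) = sqrt(176)*(-1/244) - 279*(-1/405) = (4*sqrt(11))*(-1/244) + 31/45 = -sqrt(11)/61 + 31/45 = 31/45 - sqrt(11)/61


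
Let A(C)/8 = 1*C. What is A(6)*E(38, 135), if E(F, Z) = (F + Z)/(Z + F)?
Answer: 48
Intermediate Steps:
A(C) = 8*C (A(C) = 8*(1*C) = 8*C)
E(F, Z) = 1 (E(F, Z) = (F + Z)/(F + Z) = 1)
A(6)*E(38, 135) = (8*6)*1 = 48*1 = 48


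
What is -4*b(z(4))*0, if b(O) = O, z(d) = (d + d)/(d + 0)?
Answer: 0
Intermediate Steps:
z(d) = 2 (z(d) = (2*d)/d = 2)
-4*b(z(4))*0 = -4*2*0 = -8*0 = 0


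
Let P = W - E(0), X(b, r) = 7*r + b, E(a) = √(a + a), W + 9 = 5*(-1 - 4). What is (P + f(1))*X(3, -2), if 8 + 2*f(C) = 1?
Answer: 825/2 ≈ 412.50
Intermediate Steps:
f(C) = -7/2 (f(C) = -4 + (½)*1 = -4 + ½ = -7/2)
W = -34 (W = -9 + 5*(-1 - 4) = -9 + 5*(-5) = -9 - 25 = -34)
E(a) = √2*√a (E(a) = √(2*a) = √2*√a)
X(b, r) = b + 7*r
P = -34 (P = -34 - √2*√0 = -34 - √2*0 = -34 - 1*0 = -34 + 0 = -34)
(P + f(1))*X(3, -2) = (-34 - 7/2)*(3 + 7*(-2)) = -75*(3 - 14)/2 = -75/2*(-11) = 825/2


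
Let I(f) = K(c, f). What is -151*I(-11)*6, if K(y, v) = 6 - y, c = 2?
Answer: -3624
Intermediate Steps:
I(f) = 4 (I(f) = 6 - 1*2 = 6 - 2 = 4)
-151*I(-11)*6 = -151*4*6 = -604*6 = -3624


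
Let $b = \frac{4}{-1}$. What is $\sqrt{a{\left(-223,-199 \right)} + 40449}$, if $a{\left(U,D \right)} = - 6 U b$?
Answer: $\sqrt{35097} \approx 187.34$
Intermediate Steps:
$b = -4$ ($b = 4 \left(-1\right) = -4$)
$a{\left(U,D \right)} = 24 U$ ($a{\left(U,D \right)} = - 6 U \left(-4\right) = 24 U$)
$\sqrt{a{\left(-223,-199 \right)} + 40449} = \sqrt{24 \left(-223\right) + 40449} = \sqrt{-5352 + 40449} = \sqrt{35097}$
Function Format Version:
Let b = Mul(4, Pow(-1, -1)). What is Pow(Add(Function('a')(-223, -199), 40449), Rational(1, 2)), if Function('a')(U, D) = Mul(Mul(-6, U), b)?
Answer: Pow(35097, Rational(1, 2)) ≈ 187.34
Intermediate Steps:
b = -4 (b = Mul(4, -1) = -4)
Function('a')(U, D) = Mul(24, U) (Function('a')(U, D) = Mul(Mul(-6, U), -4) = Mul(24, U))
Pow(Add(Function('a')(-223, -199), 40449), Rational(1, 2)) = Pow(Add(Mul(24, -223), 40449), Rational(1, 2)) = Pow(Add(-5352, 40449), Rational(1, 2)) = Pow(35097, Rational(1, 2))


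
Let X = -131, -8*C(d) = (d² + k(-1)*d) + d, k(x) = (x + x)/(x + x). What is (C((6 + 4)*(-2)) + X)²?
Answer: 30976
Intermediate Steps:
k(x) = 1 (k(x) = (2*x)/((2*x)) = (2*x)*(1/(2*x)) = 1)
C(d) = -d/4 - d²/8 (C(d) = -((d² + 1*d) + d)/8 = -((d² + d) + d)/8 = -((d + d²) + d)/8 = -(d² + 2*d)/8 = -d/4 - d²/8)
(C((6 + 4)*(-2)) + X)² = (-(6 + 4)*(-2)*(2 + (6 + 4)*(-2))/8 - 131)² = (-10*(-2)*(2 + 10*(-2))/8 - 131)² = (-⅛*(-20)*(2 - 20) - 131)² = (-⅛*(-20)*(-18) - 131)² = (-45 - 131)² = (-176)² = 30976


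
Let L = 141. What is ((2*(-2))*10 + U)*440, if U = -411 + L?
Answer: -136400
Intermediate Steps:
U = -270 (U = -411 + 141 = -270)
((2*(-2))*10 + U)*440 = ((2*(-2))*10 - 270)*440 = (-4*10 - 270)*440 = (-40 - 270)*440 = -310*440 = -136400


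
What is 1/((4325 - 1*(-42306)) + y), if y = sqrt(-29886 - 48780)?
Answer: 46631/2174528827 - I*sqrt(78666)/2174528827 ≈ 2.1444e-5 - 1.2898e-7*I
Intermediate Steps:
y = I*sqrt(78666) (y = sqrt(-78666) = I*sqrt(78666) ≈ 280.47*I)
1/((4325 - 1*(-42306)) + y) = 1/((4325 - 1*(-42306)) + I*sqrt(78666)) = 1/((4325 + 42306) + I*sqrt(78666)) = 1/(46631 + I*sqrt(78666))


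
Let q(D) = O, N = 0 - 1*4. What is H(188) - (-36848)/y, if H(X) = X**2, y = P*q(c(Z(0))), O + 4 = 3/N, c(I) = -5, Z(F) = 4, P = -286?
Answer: 96103344/2717 ≈ 35371.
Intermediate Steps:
N = -4 (N = 0 - 4 = -4)
O = -19/4 (O = -4 + 3/(-4) = -4 + 3*(-1/4) = -4 - 3/4 = -19/4 ≈ -4.7500)
q(D) = -19/4
y = 2717/2 (y = -286*(-19/4) = 2717/2 ≈ 1358.5)
H(188) - (-36848)/y = 188**2 - (-36848)/2717/2 = 35344 - (-36848)*2/2717 = 35344 - 1*(-73696/2717) = 35344 + 73696/2717 = 96103344/2717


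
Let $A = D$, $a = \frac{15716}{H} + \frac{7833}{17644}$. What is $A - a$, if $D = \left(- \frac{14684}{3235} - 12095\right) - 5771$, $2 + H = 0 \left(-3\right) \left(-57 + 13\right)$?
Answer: $- \frac{571524450971}{57078340} \approx -10013.0$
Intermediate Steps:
$H = -2$ ($H = -2 + 0 \left(-3\right) \left(-57 + 13\right) = -2 + 0 \left(-44\right) = -2 + 0 = -2$)
$a = - \frac{138638719}{17644}$ ($a = \frac{15716}{-2} + \frac{7833}{17644} = 15716 \left(- \frac{1}{2}\right) + 7833 \cdot \frac{1}{17644} = -7858 + \frac{7833}{17644} = - \frac{138638719}{17644} \approx -7857.6$)
$D = - \frac{57811194}{3235}$ ($D = \left(\left(-14684\right) \frac{1}{3235} - 12095\right) - 5771 = \left(- \frac{14684}{3235} - 12095\right) - 5771 = - \frac{39142009}{3235} - 5771 = - \frac{57811194}{3235} \approx -17871.0$)
$A = - \frac{57811194}{3235} \approx -17871.0$
$A - a = - \frac{57811194}{3235} - - \frac{138638719}{17644} = - \frac{57811194}{3235} + \frac{138638719}{17644} = - \frac{571524450971}{57078340}$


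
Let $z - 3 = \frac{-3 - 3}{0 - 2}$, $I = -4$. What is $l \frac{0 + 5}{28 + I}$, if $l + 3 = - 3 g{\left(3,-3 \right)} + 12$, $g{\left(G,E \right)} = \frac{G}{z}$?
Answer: $\frac{25}{16} \approx 1.5625$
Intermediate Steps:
$z = 6$ ($z = 3 + \frac{-3 - 3}{0 - 2} = 3 - \frac{6}{-2} = 3 - -3 = 3 + 3 = 6$)
$g{\left(G,E \right)} = \frac{G}{6}$
$l = \frac{15}{2}$ ($l = -3 + \left(- 3 \cdot \frac{1}{6} \cdot 3 + 12\right) = -3 + \left(\left(-3\right) \frac{1}{2} + 12\right) = -3 + \left(- \frac{3}{2} + 12\right) = -3 + \frac{21}{2} = \frac{15}{2} \approx 7.5$)
$l \frac{0 + 5}{28 + I} = \frac{15 \frac{0 + 5}{28 - 4}}{2} = \frac{15 \cdot \frac{5}{24}}{2} = \frac{15 \cdot 5 \cdot \frac{1}{24}}{2} = \frac{15}{2} \cdot \frac{5}{24} = \frac{25}{16}$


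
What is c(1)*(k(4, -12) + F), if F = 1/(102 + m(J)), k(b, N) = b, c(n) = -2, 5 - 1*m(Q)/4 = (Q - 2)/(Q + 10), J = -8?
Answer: -569/71 ≈ -8.0141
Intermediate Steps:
m(Q) = 20 - 4*(-2 + Q)/(10 + Q) (m(Q) = 20 - 4*(Q - 2)/(Q + 10) = 20 - 4*(-2 + Q)/(10 + Q))
F = 1/142 (F = 1/(102 + 16*(13 - 8)/(10 - 8)) = 1/(102 + 16*5/2) = 1/(102 + 16*(½)*5) = 1/(102 + 40) = 1/142 ≈ 0.0070423)
c(1)*(k(4, -12) + F) = -2*(4 + 1/142) = -2*569/142 = -569/71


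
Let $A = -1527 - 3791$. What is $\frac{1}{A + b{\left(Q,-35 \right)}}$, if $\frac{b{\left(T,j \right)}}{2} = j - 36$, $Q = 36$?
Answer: $- \frac{1}{5460} \approx -0.00018315$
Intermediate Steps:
$b{\left(T,j \right)} = -72 + 2 j$ ($b{\left(T,j \right)} = 2 \left(j - 36\right) = 2 \left(-36 + j\right) = -72 + 2 j$)
$A = -5318$ ($A = -1527 - 3791 = -5318$)
$\frac{1}{A + b{\left(Q,-35 \right)}} = \frac{1}{-5318 + \left(-72 + 2 \left(-35\right)\right)} = \frac{1}{-5318 - 142} = \frac{1}{-5460} = - \frac{1}{5460}$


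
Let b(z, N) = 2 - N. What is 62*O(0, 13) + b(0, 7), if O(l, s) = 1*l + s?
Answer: 801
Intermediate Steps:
O(l, s) = l + s
62*O(0, 13) + b(0, 7) = 62*(0 + 13) + (2 - 1*7) = 62*13 + (2 - 7) = 806 - 5 = 801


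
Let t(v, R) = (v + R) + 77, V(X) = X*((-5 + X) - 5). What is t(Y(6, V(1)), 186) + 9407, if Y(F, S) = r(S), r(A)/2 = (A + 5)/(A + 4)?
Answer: 48358/5 ≈ 9671.6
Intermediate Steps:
r(A) = 2*(5 + A)/(4 + A) (r(A) = 2*((A + 5)/(A + 4)) = 2*((5 + A)/(4 + A)) = 2*(5 + A)/(4 + A))
V(X) = X*(-10 + X)
Y(F, S) = 2*(5 + S)/(4 + S)
t(v, R) = 77 + R + v (t(v, R) = (R + v) + 77 = 77 + R + v)
t(Y(6, V(1)), 186) + 9407 = (77 + 186 + 2*(5 + 1*(-10 + 1))/(4 + 1*(-10 + 1))) + 9407 = (77 + 186 + 2*(5 + 1*(-9))/(4 + 1*(-9))) + 9407 = (77 + 186 + 2*(5 - 9)/(4 - 9)) + 9407 = (77 + 186 + 2*(-4)/(-5)) + 9407 = (77 + 186 + 2*(-⅕)*(-4)) + 9407 = (77 + 186 + 8/5) + 9407 = 1323/5 + 9407 = 48358/5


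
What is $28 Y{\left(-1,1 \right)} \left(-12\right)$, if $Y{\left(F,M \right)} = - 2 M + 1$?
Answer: $336$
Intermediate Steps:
$Y{\left(F,M \right)} = 1 - 2 M$
$28 Y{\left(-1,1 \right)} \left(-12\right) = 28 \left(1 - 2\right) \left(-12\right) = 28 \left(-1\right) \left(-12\right) = \left(-28\right) \left(-12\right) = 336$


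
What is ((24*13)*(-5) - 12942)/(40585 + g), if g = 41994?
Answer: -14502/82579 ≈ -0.17561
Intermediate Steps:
((24*13)*(-5) - 12942)/(40585 + g) = ((24*13)*(-5) - 12942)/(40585 + 41994) = (312*(-5) - 12942)/82579 = (-1560 - 12942)*(1/82579) = -14502*1/82579 = -14502/82579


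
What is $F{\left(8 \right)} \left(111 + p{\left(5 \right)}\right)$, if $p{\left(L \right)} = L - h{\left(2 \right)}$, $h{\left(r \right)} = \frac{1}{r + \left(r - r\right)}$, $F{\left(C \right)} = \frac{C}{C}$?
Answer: $\frac{231}{2} \approx 115.5$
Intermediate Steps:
$F{\left(C \right)} = 1$
$h{\left(r \right)} = \frac{1}{r}$ ($h{\left(r \right)} = \frac{1}{r + 0} = \frac{1}{r}$)
$p{\left(L \right)} = - \frac{1}{2} + L$ ($p{\left(L \right)} = L - \frac{1}{2} = - \frac{1}{2} + L$)
$F{\left(8 \right)} \left(111 + p{\left(5 \right)}\right) = 1 \left(111 + \left(- \frac{1}{2} + 5\right)\right) = 1 \left(111 + \frac{9}{2}\right) = 1 \cdot \frac{231}{2} = \frac{231}{2}$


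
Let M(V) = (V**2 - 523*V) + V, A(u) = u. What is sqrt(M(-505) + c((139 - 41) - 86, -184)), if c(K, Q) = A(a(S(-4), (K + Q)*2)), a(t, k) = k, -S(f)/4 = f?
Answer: sqrt(518291) ≈ 719.92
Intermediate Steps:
S(f) = -4*f
c(K, Q) = 2*K + 2*Q (c(K, Q) = (K + Q)*2 = 2*K + 2*Q)
M(V) = V**2 - 522*V
sqrt(M(-505) + c((139 - 41) - 86, -184)) = sqrt(-505*(-522 - 505) + (2*((139 - 41) - 86) + 2*(-184))) = sqrt(-505*(-1027) + (2*(98 - 86) - 368)) = sqrt(518635 + (2*12 - 368)) = sqrt(518635 + (24 - 368)) = sqrt(518635 - 344) = sqrt(518291)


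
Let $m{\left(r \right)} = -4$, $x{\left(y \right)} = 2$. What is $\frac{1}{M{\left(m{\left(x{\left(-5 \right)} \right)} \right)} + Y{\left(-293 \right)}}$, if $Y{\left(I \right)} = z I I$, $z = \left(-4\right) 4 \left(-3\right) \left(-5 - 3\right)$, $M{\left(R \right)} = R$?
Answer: $- \frac{1}{32966020} \approx -3.0334 \cdot 10^{-8}$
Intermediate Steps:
$z = -384$ ($z = \left(-16\right) \left(-3\right) \left(-8\right) = 48 \left(-8\right) = -384$)
$Y{\left(I \right)} = - 384 I^{2}$ ($Y{\left(I \right)} = - 384 I I = - 384 I^{2}$)
$\frac{1}{M{\left(m{\left(x{\left(-5 \right)} \right)} \right)} + Y{\left(-293 \right)}} = \frac{1}{-4 - 384 \left(-293\right)^{2}} = \frac{1}{-4 - 32966016} = \frac{1}{-32966020} = - \frac{1}{32966020}$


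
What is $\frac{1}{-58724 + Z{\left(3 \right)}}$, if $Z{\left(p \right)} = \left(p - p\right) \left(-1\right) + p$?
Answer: $- \frac{1}{58721} \approx -1.703 \cdot 10^{-5}$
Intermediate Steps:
$Z{\left(p \right)} = p$ ($Z{\left(p \right)} = 0 \left(-1\right) + p = 0 + p = p$)
$\frac{1}{-58724 + Z{\left(3 \right)}} = \frac{1}{-58724 + 3} = \frac{1}{-58721} = - \frac{1}{58721}$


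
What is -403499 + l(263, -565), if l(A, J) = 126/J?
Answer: -227977061/565 ≈ -4.0350e+5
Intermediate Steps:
-403499 + l(263, -565) = -403499 + 126/(-565) = -403499 + 126*(-1/565) = -403499 - 126/565 = -227977061/565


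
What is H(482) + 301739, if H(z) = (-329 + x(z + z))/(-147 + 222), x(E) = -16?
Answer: 1508672/5 ≈ 3.0173e+5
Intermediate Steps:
H(z) = -23/5 (H(z) = (-329 - 16)/(-147 + 222) = -345/75 = -345*1/75 = -23/5)
H(482) + 301739 = -23/5 + 301739 = 1508672/5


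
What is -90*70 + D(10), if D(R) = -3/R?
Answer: -63003/10 ≈ -6300.3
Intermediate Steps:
-90*70 + D(10) = -90*70 - 3/10 = -6300 - 3*⅒ = -6300 - 3/10 = -63003/10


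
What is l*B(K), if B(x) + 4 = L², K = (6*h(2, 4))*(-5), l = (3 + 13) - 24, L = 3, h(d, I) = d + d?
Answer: -40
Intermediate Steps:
h(d, I) = 2*d
l = -8 (l = 16 - 24 = -8)
K = -120 (K = (6*(2*2))*(-5) = (6*4)*(-5) = 24*(-5) = -120)
B(x) = 5 (B(x) = -4 + 3² = -4 + 9 = 5)
l*B(K) = -8*5 = -40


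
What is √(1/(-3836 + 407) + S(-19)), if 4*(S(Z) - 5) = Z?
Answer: 5*√52197/2286 ≈ 0.49971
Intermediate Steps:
S(Z) = 5 + Z/4
√(1/(-3836 + 407) + S(-19)) = √(1/(-3836 + 407) + (5 + (¼)*(-19))) = √(1/(-3429) + (5 - 19/4)) = √(-1/3429 + ¼) = √(3425/13716) = 5*√52197/2286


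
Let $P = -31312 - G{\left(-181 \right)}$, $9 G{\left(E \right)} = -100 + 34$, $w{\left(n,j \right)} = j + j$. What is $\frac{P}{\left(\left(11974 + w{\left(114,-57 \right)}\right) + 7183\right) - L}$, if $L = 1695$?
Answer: $- \frac{46957}{26022} \approx -1.8045$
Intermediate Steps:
$w{\left(n,j \right)} = 2 j$
$G{\left(E \right)} = - \frac{22}{3}$ ($G{\left(E \right)} = \frac{-100 + 34}{9} = \frac{1}{9} \left(-66\right) = - \frac{22}{3}$)
$P = - \frac{93914}{3}$ ($P = -31312 - - \frac{22}{3} = -31312 + \frac{22}{3} = - \frac{93914}{3} \approx -31305.0$)
$\frac{P}{\left(\left(11974 + w{\left(114,-57 \right)}\right) + 7183\right) - L} = - \frac{93914}{3 \left(\left(\left(11974 + 2 \left(-57\right)\right) + 7183\right) - 1695\right)} = - \frac{93914}{3 \left(\left(\left(11974 - 114\right) + 7183\right) - 1695\right)} = - \frac{93914}{3 \left(\left(11860 + 7183\right) - 1695\right)} = - \frac{93914}{3 \left(19043 - 1695\right)} = - \frac{93914}{3 \cdot 17348} = \left(- \frac{93914}{3}\right) \frac{1}{17348} = - \frac{46957}{26022}$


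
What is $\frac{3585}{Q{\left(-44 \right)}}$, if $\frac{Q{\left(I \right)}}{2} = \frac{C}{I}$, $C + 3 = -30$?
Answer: $2390$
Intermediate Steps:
$C = -33$ ($C = -3 - 30 = -33$)
$Q{\left(I \right)} = - \frac{66}{I}$ ($Q{\left(I \right)} = 2 \left(- \frac{33}{I}\right) = - \frac{66}{I}$)
$\frac{3585}{Q{\left(-44 \right)}} = \frac{3585}{\left(-66\right) \frac{1}{-44}} = \frac{3585}{\left(-66\right) \left(- \frac{1}{44}\right)} = \frac{3585}{\frac{3}{2}} = 3585 \cdot \frac{2}{3} = 2390$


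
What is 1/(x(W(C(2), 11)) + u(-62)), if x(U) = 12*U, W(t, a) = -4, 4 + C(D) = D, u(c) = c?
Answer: -1/110 ≈ -0.0090909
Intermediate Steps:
C(D) = -4 + D
1/(x(W(C(2), 11)) + u(-62)) = 1/(12*(-4) - 62) = 1/(-48 - 62) = 1/(-110) = -1/110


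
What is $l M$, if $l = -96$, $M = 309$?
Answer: $-29664$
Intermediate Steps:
$l M = \left(-96\right) 309 = -29664$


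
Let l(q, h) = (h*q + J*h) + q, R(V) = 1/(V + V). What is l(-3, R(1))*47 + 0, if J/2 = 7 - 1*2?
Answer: 47/2 ≈ 23.500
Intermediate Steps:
R(V) = 1/(2*V)
J = 10 (J = 2*(7 - 1*2) = 2*(7 - 2) = 2*5 = 10)
l(q, h) = q + 10*h + h*q (l(q, h) = (h*q + 10*h) + q = (10*h + h*q) + q = q + 10*h + h*q)
l(-3, R(1))*47 + 0 = (-3 + 10*((½)/1) + ((½)/1)*(-3))*47 + 0 = (-3 + 10*((½)*1) + ((½)*1)*(-3))*47 + 0 = (-3 + 10*(½) + (½)*(-3))*47 + 0 = (-3 + 5 - 3/2)*47 + 0 = (½)*47 + 0 = 47/2 + 0 = 47/2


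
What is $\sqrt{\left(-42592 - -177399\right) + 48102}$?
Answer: $\sqrt{182909} \approx 427.68$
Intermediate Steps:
$\sqrt{\left(-42592 - -177399\right) + 48102} = \sqrt{\left(-42592 + 177399\right) + 48102} = \sqrt{134807 + 48102} = \sqrt{182909}$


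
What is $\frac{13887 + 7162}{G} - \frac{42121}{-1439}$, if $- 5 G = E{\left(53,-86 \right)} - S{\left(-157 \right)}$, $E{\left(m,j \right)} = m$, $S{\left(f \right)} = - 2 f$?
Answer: $\frac{162441136}{375579} \approx 432.51$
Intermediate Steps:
$G = \frac{261}{5}$ ($G = - \frac{53 - \left(-2\right) \left(-157\right)}{5} = - \frac{53 - 314}{5} = \left(- \frac{1}{5}\right) \left(-261\right) = \frac{261}{5} \approx 52.2$)
$\frac{13887 + 7162}{G} - \frac{42121}{-1439} = \frac{13887 + 7162}{\frac{261}{5}} - \frac{42121}{-1439} = 21049 \cdot \frac{5}{261} - - \frac{42121}{1439} = \frac{105245}{261} + \frac{42121}{1439} = \frac{162441136}{375579}$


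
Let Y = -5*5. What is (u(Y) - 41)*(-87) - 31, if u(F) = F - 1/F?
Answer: 142688/25 ≈ 5707.5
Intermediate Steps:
Y = -25
(u(Y) - 41)*(-87) - 31 = ((-25 - 1/(-25)) - 41)*(-87) - 31 = ((-25 - 1*(-1/25)) - 41)*(-87) - 31 = ((-25 + 1/25) - 41)*(-87) - 31 = (-624/25 - 41)*(-87) - 31 = -1649/25*(-87) - 31 = 143463/25 - 31 = 142688/25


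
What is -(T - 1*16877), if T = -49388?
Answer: 66265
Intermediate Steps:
-(T - 1*16877) = -(-49388 - 1*16877) = -(-49388 - 16877) = -1*(-66265) = 66265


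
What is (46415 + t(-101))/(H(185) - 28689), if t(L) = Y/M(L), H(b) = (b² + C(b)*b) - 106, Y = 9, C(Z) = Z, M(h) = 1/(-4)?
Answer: 46379/39655 ≈ 1.1696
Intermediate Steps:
M(h) = -¼
H(b) = -106 + 2*b² (H(b) = (b² + b*b) - 106 = (b² + b²) - 106 = 2*b² - 106 = -106 + 2*b²)
t(L) = -36 (t(L) = 9/(-¼) = 9*(-4) = -36)
(46415 + t(-101))/(H(185) - 28689) = (46415 - 36)/((-106 + 2*185²) - 28689) = 46379/((-106 + 2*34225) - 28689) = 46379/((-106 + 68450) - 28689) = 46379/(68344 - 28689) = 46379/39655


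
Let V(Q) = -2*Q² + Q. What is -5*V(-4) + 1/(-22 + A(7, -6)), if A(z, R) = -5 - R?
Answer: 3779/21 ≈ 179.95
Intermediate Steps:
V(Q) = Q - 2*Q²
-5*V(-4) + 1/(-22 + A(7, -6)) = -(-20)*(1 - 2*(-4)) + 1/(-22 + (-5 - 1*(-6))) = -(-20)*(1 + 8) + 1/(-22 + (-5 + 6)) = -(-20)*9 + 1/(-22 + 1) = -5*(-36) + 1/(-21) = 180 - 1/21 = 3779/21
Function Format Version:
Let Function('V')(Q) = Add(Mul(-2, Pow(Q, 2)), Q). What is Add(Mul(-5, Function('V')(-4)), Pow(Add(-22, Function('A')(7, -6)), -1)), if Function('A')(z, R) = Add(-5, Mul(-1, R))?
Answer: Rational(3779, 21) ≈ 179.95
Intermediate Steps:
Function('V')(Q) = Add(Q, Mul(-2, Pow(Q, 2)))
Add(Mul(-5, Function('V')(-4)), Pow(Add(-22, Function('A')(7, -6)), -1)) = Add(Mul(-5, Mul(-4, Add(1, Mul(-2, -4)))), Pow(Add(-22, Add(-5, Mul(-1, -6))), -1)) = Add(Mul(-5, Mul(-4, Add(1, 8))), Pow(Add(-22, Add(-5, 6)), -1)) = Add(Mul(-5, Mul(-4, 9)), Pow(Add(-22, 1), -1)) = Add(Mul(-5, -36), Pow(-21, -1)) = Add(180, Rational(-1, 21)) = Rational(3779, 21)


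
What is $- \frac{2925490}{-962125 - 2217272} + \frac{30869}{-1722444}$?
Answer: $\frac{548983099063}{608481476252} \approx 0.90222$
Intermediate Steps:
$- \frac{2925490}{-962125 - 2217272} + \frac{30869}{-1722444} = - \frac{2925490}{-962125 - 2217272} + 30869 \left(- \frac{1}{1722444}\right) = - \frac{2925490}{-3179397} - \frac{30869}{1722444} = \left(-2925490\right) \left(- \frac{1}{3179397}\right) - \frac{30869}{1722444} = \frac{2925490}{3179397} - \frac{30869}{1722444} = \frac{548983099063}{608481476252}$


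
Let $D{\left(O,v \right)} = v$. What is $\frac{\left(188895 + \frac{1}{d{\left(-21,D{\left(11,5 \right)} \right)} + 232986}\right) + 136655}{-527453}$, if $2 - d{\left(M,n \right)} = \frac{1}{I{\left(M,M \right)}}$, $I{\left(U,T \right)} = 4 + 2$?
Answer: $- \frac{455095134856}{737340789931} \approx -0.61721$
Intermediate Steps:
$I{\left(U,T \right)} = 6$
$d{\left(M,n \right)} = \frac{11}{6}$ ($d{\left(M,n \right)} = 2 - \frac{1}{6} = \frac{11}{6}$)
$\frac{\left(188895 + \frac{1}{d{\left(-21,D{\left(11,5 \right)} \right)} + 232986}\right) + 136655}{-527453} = \frac{\left(188895 + \frac{1}{\frac{11}{6} + 232986}\right) + 136655}{-527453} = \left(\left(188895 + \frac{1}{\frac{1397927}{6}}\right) + 136655\right) \left(- \frac{1}{527453}\right) = \left(\left(188895 + \frac{6}{1397927}\right) + 136655\right) \left(- \frac{1}{527453}\right) = \left(\frac{264061420671}{1397927} + 136655\right) \left(- \frac{1}{527453}\right) = \frac{455095134856}{1397927} \left(- \frac{1}{527453}\right) = - \frac{455095134856}{737340789931}$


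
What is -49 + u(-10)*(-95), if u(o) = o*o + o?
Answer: -8599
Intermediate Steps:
u(o) = o + o**2 (u(o) = o**2 + o = o + o**2)
-49 + u(-10)*(-95) = -49 - 10*(1 - 10)*(-95) = -49 - 10*(-9)*(-95) = -49 + 90*(-95) = -49 - 8550 = -8599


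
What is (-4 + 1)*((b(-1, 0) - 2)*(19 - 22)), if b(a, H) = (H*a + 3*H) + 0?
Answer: -18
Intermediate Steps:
b(a, H) = 3*H + H*a (b(a, H) = (3*H + H*a) + 0 = 3*H + H*a)
(-4 + 1)*((b(-1, 0) - 2)*(19 - 22)) = (-4 + 1)*((0*(3 - 1) - 2)*(19 - 22)) = -3*(0*2 - 2)*(-3) = -3*(0 - 2)*(-3) = -(-6)*(-3) = -3*6 = -18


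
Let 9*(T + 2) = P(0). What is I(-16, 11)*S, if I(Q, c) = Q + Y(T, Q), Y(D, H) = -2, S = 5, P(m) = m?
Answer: -90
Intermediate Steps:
T = -2 (T = -2 + (1/9)*0 = -2 + 0 = -2)
I(Q, c) = -2 + Q (I(Q, c) = Q - 2 = -2 + Q)
I(-16, 11)*S = (-2 - 16)*5 = -18*5 = -90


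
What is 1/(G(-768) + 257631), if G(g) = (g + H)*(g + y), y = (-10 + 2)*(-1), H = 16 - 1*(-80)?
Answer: 1/768351 ≈ 1.3015e-6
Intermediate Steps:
H = 96 (H = 16 + 80 = 96)
y = 8 (y = -8*(-1) = 8)
G(g) = (8 + g)*(96 + g) (G(g) = (g + 96)*(g + 8) = (96 + g)*(8 + g) = (8 + g)*(96 + g))
1/(G(-768) + 257631) = 1/((768 + (-768)**2 + 104*(-768)) + 257631) = 1/((768 + 589824 - 79872) + 257631) = 1/(510720 + 257631) = 1/768351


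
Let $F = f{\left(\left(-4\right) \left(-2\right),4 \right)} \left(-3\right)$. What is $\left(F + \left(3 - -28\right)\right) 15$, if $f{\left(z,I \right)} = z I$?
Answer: $-975$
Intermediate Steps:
$f{\left(z,I \right)} = I z$
$F = -96$ ($F = 4 \left(\left(-4\right) \left(-2\right)\right) \left(-3\right) = 4 \cdot 8 \left(-3\right) = 32 \left(-3\right) = -96$)
$\left(F + \left(3 - -28\right)\right) 15 = \left(-96 + \left(3 - -28\right)\right) 15 = \left(-96 + \left(3 + 28\right)\right) 15 = \left(-96 + 31\right) 15 = \left(-65\right) 15 = -975$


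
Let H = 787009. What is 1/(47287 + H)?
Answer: 1/834296 ≈ 1.1986e-6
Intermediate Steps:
1/(47287 + H) = 1/(47287 + 787009) = 1/834296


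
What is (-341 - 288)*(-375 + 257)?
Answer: 74222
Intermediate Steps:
(-341 - 288)*(-375 + 257) = -629*(-118) = 74222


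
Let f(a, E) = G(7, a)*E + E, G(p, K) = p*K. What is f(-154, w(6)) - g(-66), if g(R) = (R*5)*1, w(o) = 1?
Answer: -747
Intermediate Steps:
G(p, K) = K*p
g(R) = 5*R (g(R) = (5*R)*1 = 5*R)
f(a, E) = E + 7*E*a (f(a, E) = (a*7)*E + E = (7*a)*E + E = 7*E*a + E = E + 7*E*a)
f(-154, w(6)) - g(-66) = 1*(1 + 7*(-154)) - 5*(-66) = 1*(1 - 1078) - 1*(-330) = 1*(-1077) + 330 = -1077 + 330 = -747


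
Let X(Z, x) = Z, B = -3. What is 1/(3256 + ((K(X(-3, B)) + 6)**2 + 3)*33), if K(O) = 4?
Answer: 1/6655 ≈ 0.00015026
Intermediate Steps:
1/(3256 + ((K(X(-3, B)) + 6)**2 + 3)*33) = 1/(3256 + ((4 + 6)**2 + 3)*33) = 1/(3256 + (10**2 + 3)*33) = 1/(3256 + (100 + 3)*33) = 1/(3256 + 103*33) = 1/(3256 + 3399) = 1/6655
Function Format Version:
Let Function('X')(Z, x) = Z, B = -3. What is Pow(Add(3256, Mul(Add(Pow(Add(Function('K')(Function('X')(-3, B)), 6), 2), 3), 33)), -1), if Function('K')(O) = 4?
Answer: Rational(1, 6655) ≈ 0.00015026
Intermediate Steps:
Pow(Add(3256, Mul(Add(Pow(Add(Function('K')(Function('X')(-3, B)), 6), 2), 3), 33)), -1) = Pow(Add(3256, Mul(Add(Pow(Add(4, 6), 2), 3), 33)), -1) = Pow(Add(3256, Mul(Add(Pow(10, 2), 3), 33)), -1) = Pow(Add(3256, Mul(Add(100, 3), 33)), -1) = Pow(Add(3256, Mul(103, 33)), -1) = Pow(Add(3256, 3399), -1) = Pow(6655, -1) = Rational(1, 6655)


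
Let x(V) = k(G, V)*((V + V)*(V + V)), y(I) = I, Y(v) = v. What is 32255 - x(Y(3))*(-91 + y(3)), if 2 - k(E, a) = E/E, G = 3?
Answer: 35423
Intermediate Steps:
k(E, a) = 1 (k(E, a) = 2 - E/E = 2 - 1*1 = 2 - 1 = 1)
x(V) = 4*V**2 (x(V) = 1*((V + V)*(V + V)) = 1*((2*V)*(2*V)) = 1*(4*V**2) = 4*V**2)
32255 - x(Y(3))*(-91 + y(3)) = 32255 - 4*3**2*(-91 + 3) = 32255 - 4*9*(-88) = 32255 - 36*(-88) = 32255 - 1*(-3168) = 32255 + 3168 = 35423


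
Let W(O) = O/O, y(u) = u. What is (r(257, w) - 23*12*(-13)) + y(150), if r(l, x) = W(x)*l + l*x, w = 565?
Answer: 149200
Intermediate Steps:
W(O) = 1
r(l, x) = l + l*x (r(l, x) = 1*l + l*x = l + l*x)
(r(257, w) - 23*12*(-13)) + y(150) = (257*(1 + 565) - 23*12*(-13)) + 150 = (257*566 - 276*(-13)) + 150 = (145462 + 3588) + 150 = 149050 + 150 = 149200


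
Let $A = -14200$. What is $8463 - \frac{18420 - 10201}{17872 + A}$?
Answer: $\frac{31067917}{3672} \approx 8460.8$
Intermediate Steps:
$8463 - \frac{18420 - 10201}{17872 + A} = 8463 - \frac{18420 - 10201}{17872 - 14200} = 8463 - \frac{8219}{3672} = \frac{31067917}{3672}$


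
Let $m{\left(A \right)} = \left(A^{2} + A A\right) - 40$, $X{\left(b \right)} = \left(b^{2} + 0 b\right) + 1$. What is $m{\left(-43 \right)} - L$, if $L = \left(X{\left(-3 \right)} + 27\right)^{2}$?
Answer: $2289$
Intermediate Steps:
$X{\left(b \right)} = 1 + b^{2}$ ($X{\left(b \right)} = \left(b^{2} + 0\right) + 1 = b^{2} + 1 = 1 + b^{2}$)
$m{\left(A \right)} = -40 + 2 A^{2}$ ($m{\left(A \right)} = \left(A^{2} + A^{2}\right) - 40 = 2 A^{2} - 40 = -40 + 2 A^{2}$)
$L = 1369$ ($L = \left(\left(1 + \left(-3\right)^{2}\right) + 27\right)^{2} = \left(\left(1 + 9\right) + 27\right)^{2} = \left(10 + 27\right)^{2} = 37^{2} = 1369$)
$m{\left(-43 \right)} - L = \left(-40 + 2 \left(-43\right)^{2}\right) - 1369 = \left(-40 + 2 \cdot 1849\right) - 1369 = \left(-40 + 3698\right) - 1369 = 3658 - 1369 = 2289$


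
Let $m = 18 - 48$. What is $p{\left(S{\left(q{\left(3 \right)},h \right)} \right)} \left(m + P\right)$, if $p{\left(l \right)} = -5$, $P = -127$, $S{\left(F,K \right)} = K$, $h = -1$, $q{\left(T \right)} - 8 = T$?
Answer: $785$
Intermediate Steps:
$q{\left(T \right)} = 8 + T$
$m = -30$ ($m = 18 - 48 = -30$)
$p{\left(S{\left(q{\left(3 \right)},h \right)} \right)} \left(m + P\right) = - 5 \left(-30 - 127\right) = \left(-5\right) \left(-157\right) = 785$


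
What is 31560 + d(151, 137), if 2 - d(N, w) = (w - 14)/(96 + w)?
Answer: 7353823/233 ≈ 31561.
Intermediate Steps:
d(N, w) = 2 - (-14 + w)/(96 + w) (d(N, w) = 2 - (w - 14)/(96 + w) = 2 - (-14 + w)/(96 + w))
31560 + d(151, 137) = 31560 + (206 + 137)/(96 + 137) = 31560 + 343/233 = 7353823/233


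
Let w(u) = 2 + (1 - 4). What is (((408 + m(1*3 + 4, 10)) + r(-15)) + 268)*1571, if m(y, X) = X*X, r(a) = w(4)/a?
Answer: 18288011/15 ≈ 1.2192e+6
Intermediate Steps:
w(u) = -1 (w(u) = 2 - 3 = -1)
r(a) = -1/a
m(y, X) = X²
(((408 + m(1*3 + 4, 10)) + r(-15)) + 268)*1571 = (((408 + 10²) - 1/(-15)) + 268)*1571 = (((408 + 100) - 1*(-1/15)) + 268)*1571 = ((508 + 1/15) + 268)*1571 = (7621/15 + 268)*1571 = (11641/15)*1571 = 18288011/15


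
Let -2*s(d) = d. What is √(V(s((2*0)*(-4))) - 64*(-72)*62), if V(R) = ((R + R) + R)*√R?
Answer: 96*√31 ≈ 534.51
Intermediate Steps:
s(d) = -d/2
V(R) = 3*R^(3/2) (V(R) = (2*R + R)*√R = (3*R)*√R = 3*R^(3/2))
√(V(s((2*0)*(-4))) - 64*(-72)*62) = √(3*(-2*0*(-4)/2)^(3/2) - 64*(-72)*62) = √(3*(-0*(-4))^(3/2) + 4608*62) = √(3*(-½*0)^(3/2) + 285696) = √(3*0^(3/2) + 285696) = √(3*0 + 285696) = √(0 + 285696) = √285696 = 96*√31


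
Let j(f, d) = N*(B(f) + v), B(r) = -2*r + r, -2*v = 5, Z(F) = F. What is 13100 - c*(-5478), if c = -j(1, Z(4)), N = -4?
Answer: -63592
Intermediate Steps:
v = -5/2 (v = -1/2*5 = -5/2 ≈ -2.5000)
B(r) = -r
j(f, d) = 10 + 4*f (j(f, d) = -4*(-f - 5/2) = -4*(-5/2 - f) = 10 + 4*f)
c = -14 (c = -(10 + 4*1) = -(10 + 4) = -1*14 = -14)
13100 - c*(-5478) = 13100 - (-14)*(-5478) = 13100 - 1*76692 = 13100 - 76692 = -63592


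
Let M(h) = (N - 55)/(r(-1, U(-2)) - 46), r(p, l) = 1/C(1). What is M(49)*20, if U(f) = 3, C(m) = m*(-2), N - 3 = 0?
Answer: 2080/93 ≈ 22.366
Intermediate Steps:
N = 3 (N = 3 + 0 = 3)
C(m) = -2*m
r(p, l) = -½ (r(p, l) = 1/(-2*1) = 1/(-2) = -½)
M(h) = 104/93 (M(h) = (3 - 55)/(-½ - 46) = -52/(-93/2) = -52*(-2/93) = 104/93)
M(49)*20 = (104/93)*20 = 2080/93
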